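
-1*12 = -12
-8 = -8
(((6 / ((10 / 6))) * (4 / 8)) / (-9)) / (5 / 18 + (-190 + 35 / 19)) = 342 / 321275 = 0.00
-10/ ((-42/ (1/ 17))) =5/ 357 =0.01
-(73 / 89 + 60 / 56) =-2357 / 1246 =-1.89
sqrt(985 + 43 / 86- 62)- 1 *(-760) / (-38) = -20 + sqrt(3694) / 2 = 10.39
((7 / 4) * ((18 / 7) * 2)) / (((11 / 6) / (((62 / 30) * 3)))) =1674 / 55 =30.44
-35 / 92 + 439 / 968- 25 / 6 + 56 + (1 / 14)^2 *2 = 169913113 / 3272808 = 51.92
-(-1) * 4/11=4/11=0.36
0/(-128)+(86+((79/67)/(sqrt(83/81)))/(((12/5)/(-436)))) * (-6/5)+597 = 154998 * sqrt(83)/5561+2469/5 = 747.73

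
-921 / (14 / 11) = -723.64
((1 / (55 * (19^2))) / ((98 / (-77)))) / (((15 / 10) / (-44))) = 44 / 37905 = 0.00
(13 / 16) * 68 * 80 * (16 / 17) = 4160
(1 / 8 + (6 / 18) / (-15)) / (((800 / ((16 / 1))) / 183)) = 2257 / 6000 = 0.38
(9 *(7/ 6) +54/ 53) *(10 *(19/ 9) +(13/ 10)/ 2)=1594219/ 6360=250.66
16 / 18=8 / 9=0.89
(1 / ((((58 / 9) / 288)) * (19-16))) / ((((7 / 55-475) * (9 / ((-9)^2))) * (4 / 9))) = -26730 / 42079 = -0.64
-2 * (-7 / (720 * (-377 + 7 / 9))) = -7 / 135440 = -0.00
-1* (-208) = 208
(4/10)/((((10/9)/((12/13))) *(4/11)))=297/325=0.91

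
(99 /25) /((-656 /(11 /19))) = -1089 /311600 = -0.00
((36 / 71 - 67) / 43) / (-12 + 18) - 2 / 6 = -3609 / 6106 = -0.59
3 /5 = 0.60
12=12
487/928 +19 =18119/928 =19.52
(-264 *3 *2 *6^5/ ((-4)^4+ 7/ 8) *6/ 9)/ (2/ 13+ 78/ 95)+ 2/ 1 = -1352070614/ 41237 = -32787.80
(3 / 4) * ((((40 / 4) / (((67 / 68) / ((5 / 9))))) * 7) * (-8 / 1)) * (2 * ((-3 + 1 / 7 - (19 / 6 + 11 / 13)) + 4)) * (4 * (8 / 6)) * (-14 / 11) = -2386854400 / 258687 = -9226.80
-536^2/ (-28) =71824/ 7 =10260.57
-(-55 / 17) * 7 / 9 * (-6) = -770 / 51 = -15.10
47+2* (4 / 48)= 47.17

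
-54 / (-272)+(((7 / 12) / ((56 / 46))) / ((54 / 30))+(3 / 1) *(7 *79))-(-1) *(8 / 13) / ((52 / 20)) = 2059915181 / 1241136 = 1659.70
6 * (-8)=-48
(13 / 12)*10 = 65 / 6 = 10.83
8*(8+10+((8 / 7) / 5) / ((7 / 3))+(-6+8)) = 39392 / 245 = 160.78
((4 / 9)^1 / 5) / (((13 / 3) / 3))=4 / 65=0.06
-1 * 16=-16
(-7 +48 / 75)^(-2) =0.02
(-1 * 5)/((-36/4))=5/9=0.56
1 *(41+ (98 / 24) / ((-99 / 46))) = 23227 / 594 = 39.10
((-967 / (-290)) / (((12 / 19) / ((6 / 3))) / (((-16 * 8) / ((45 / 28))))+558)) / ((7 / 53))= 128896 / 2848815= 0.05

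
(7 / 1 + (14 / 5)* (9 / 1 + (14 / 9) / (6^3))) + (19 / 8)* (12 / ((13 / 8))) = 314375 / 6318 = 49.76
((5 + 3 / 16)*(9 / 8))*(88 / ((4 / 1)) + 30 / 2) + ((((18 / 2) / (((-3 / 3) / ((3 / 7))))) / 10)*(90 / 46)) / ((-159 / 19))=235942083 / 1092224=216.02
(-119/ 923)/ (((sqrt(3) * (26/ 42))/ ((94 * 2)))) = -156604 * sqrt(3)/ 11999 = -22.61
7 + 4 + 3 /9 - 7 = 13 /3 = 4.33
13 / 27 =0.48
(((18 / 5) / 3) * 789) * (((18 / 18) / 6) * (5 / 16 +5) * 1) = 13413 / 16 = 838.31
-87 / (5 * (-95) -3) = 87 / 478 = 0.18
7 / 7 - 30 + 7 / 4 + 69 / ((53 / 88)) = 18511 / 212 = 87.32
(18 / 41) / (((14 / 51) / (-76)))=-34884 / 287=-121.55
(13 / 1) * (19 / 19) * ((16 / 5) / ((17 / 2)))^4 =0.26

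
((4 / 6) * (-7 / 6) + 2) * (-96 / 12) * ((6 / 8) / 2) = -11 / 3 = -3.67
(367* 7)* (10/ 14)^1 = 1835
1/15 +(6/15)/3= 1/5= 0.20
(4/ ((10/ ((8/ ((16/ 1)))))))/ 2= 1/ 10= 0.10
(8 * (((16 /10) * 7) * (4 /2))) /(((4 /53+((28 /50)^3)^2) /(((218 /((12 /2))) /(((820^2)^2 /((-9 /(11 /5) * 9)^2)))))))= 57578185546875 /313567119230331032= 0.00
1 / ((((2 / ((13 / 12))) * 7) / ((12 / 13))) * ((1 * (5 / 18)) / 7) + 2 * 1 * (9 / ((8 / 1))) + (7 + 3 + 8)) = 36 / 749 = 0.05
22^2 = 484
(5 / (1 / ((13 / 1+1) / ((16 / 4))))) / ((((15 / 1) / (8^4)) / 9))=43008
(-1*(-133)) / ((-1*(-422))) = 0.32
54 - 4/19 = 1022/19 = 53.79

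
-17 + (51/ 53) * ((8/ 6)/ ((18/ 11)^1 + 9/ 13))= -290309/ 17649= -16.45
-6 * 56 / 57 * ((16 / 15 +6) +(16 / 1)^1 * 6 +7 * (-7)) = -90832 / 285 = -318.71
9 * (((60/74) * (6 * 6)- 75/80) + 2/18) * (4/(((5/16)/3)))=1813404/185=9802.18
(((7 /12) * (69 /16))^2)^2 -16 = 403462785 /16777216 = 24.05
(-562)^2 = 315844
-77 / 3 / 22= -7 / 6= -1.17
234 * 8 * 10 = 18720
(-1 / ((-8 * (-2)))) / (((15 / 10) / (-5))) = 5 / 24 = 0.21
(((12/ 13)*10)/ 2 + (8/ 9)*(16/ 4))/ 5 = 956/ 585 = 1.63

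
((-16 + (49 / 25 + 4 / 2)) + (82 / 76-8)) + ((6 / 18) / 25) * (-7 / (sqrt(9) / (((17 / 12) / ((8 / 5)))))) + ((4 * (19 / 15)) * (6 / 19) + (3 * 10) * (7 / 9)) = 5.94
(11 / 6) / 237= 11 / 1422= 0.01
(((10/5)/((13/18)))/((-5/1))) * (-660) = 4752/13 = 365.54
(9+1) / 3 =10 / 3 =3.33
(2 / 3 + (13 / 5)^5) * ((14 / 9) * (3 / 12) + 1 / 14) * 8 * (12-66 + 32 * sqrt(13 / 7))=-519739856 / 21875 + 8315837696 * sqrt(91) / 4134375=-4572.11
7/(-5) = -1.40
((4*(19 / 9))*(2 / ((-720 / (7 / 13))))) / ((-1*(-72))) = -133 / 758160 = -0.00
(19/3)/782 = 19/2346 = 0.01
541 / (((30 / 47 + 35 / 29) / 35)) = 5161681 / 503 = 10261.79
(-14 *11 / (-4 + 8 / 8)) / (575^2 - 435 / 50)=220 / 1416927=0.00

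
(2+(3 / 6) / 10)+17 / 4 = 63 / 10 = 6.30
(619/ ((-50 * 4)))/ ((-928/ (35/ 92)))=4333/ 3415040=0.00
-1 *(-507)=507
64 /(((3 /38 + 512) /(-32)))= -77824 /19459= -4.00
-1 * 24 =-24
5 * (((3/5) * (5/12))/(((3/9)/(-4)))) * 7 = -105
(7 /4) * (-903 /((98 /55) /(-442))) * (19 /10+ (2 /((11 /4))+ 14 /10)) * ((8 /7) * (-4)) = -50517948 /7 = -7216849.71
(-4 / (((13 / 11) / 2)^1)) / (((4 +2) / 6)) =-88 / 13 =-6.77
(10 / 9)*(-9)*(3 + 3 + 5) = -110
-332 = -332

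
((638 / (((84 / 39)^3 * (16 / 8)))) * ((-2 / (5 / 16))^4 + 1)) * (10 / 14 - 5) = -229693.41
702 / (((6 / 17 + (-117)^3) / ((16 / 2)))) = -31824 / 9075805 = -0.00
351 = 351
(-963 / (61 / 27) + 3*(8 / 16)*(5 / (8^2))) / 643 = -3327213 / 5020544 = -0.66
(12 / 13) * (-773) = -713.54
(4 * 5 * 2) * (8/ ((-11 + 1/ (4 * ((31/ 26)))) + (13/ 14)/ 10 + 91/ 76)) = -13193600/ 391689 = -33.68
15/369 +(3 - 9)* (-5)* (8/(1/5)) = 147605/123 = 1200.04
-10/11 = -0.91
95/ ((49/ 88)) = 170.61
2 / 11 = 0.18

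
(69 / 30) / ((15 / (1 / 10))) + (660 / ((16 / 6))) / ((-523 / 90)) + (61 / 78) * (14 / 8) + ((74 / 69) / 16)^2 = -10669787969341 / 258960312000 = -41.20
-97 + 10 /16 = -771 /8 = -96.38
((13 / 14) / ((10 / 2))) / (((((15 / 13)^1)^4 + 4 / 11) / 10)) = 4084223 / 4697833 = 0.87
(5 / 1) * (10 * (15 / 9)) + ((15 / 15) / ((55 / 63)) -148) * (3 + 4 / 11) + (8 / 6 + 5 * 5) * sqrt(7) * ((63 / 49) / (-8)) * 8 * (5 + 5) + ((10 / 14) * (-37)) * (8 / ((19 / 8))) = -2370 * sqrt(7) / 7 -120614101 / 241395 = -1395.43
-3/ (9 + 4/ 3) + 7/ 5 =172/ 155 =1.11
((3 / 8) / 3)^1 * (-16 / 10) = -1 / 5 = -0.20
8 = 8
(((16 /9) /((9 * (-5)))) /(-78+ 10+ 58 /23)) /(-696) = -23 /26531955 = -0.00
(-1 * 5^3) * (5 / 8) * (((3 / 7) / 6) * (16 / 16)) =-625 / 112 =-5.58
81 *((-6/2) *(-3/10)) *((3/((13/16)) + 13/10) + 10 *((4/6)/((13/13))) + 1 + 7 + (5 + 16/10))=2488563/1300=1914.28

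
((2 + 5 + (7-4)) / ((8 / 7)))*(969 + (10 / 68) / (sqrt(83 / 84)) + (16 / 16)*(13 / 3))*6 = 525*sqrt(1743) / 2822 + 51100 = 51107.77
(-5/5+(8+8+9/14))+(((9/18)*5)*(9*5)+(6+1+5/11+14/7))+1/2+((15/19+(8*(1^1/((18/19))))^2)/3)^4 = 23353426309227983378701/69977789408099034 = 333726.27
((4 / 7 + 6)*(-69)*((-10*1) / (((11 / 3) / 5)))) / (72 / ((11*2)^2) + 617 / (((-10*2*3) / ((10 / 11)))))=-31422600 / 46753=-672.10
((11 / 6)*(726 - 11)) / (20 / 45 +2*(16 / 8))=4719 / 16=294.94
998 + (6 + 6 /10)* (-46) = 3472 /5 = 694.40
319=319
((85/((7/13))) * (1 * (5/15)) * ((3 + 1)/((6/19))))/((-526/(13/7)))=-2.35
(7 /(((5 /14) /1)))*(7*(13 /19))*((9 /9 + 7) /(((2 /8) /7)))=1997632 /95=21027.71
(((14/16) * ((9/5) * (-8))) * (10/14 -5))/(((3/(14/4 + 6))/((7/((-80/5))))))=-1197/16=-74.81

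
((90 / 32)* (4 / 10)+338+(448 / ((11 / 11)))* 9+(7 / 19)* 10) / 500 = 664971 / 76000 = 8.75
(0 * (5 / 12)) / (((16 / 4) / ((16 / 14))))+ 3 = 3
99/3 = 33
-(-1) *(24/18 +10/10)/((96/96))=7/3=2.33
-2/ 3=-0.67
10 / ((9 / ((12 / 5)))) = 8 / 3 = 2.67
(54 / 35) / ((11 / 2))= 108 / 385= 0.28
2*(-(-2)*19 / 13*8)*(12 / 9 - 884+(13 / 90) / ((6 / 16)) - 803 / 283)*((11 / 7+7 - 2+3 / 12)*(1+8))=-981745212008 / 386295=-2541439.09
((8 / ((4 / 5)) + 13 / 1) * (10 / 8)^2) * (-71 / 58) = -40825 / 928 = -43.99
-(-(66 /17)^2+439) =-122515 /289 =-423.93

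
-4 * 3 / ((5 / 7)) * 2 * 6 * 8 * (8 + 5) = -104832 / 5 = -20966.40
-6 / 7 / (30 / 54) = -54 / 35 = -1.54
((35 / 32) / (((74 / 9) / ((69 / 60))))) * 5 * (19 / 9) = 15295 / 9472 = 1.61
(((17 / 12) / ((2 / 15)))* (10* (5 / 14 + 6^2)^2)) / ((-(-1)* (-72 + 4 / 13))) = -1431422525 / 730688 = -1959.01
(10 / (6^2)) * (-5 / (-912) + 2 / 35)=1999 / 114912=0.02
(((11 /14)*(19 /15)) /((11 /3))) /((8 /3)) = 0.10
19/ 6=3.17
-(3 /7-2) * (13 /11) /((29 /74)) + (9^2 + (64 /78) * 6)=239257 /2639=90.66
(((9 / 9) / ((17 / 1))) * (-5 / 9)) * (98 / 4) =-245 / 306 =-0.80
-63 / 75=-21 / 25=-0.84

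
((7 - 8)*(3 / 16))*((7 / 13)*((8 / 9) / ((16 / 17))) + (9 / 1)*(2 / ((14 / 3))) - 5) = 1039 / 8736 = 0.12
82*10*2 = 1640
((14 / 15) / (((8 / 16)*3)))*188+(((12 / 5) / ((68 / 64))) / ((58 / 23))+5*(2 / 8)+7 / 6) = 10674551 / 88740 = 120.29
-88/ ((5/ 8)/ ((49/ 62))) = -17248/ 155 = -111.28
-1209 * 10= -12090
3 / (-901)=-3 / 901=-0.00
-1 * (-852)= 852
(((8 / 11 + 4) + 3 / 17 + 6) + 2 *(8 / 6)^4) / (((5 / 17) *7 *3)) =260903 / 93555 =2.79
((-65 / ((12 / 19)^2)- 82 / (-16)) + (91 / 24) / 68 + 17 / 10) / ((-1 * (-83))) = -3820609 / 2031840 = -1.88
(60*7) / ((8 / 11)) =1155 / 2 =577.50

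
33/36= 11/12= 0.92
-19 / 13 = -1.46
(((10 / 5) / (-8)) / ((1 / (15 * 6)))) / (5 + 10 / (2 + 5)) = -7 / 2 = -3.50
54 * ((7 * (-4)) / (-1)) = 1512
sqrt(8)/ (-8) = -0.35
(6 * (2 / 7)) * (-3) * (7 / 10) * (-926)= 16668 / 5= 3333.60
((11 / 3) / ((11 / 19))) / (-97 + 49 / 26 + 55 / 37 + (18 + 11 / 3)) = -18278 / 207683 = -0.09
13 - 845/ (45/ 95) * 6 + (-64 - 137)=-32674/ 3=-10891.33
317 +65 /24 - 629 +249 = -1447 /24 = -60.29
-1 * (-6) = 6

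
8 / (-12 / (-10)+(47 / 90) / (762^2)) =418063680 / 62709599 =6.67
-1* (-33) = 33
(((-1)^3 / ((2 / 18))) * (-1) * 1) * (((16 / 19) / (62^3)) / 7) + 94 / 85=372448612 / 336787255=1.11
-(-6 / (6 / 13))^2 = -169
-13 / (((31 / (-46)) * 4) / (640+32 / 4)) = 96876 / 31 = 3125.03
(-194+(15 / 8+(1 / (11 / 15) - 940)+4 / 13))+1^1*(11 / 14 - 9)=-9118453 / 8008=-1138.67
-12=-12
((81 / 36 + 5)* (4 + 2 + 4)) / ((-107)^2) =145 / 22898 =0.01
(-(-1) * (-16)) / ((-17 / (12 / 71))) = 192 / 1207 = 0.16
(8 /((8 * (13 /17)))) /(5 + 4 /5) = 85 /377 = 0.23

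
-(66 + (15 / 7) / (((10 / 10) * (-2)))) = -909 / 14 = -64.93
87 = 87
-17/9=-1.89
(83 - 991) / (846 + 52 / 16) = -3632 / 3397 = -1.07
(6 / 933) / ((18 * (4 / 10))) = 5 / 5598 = 0.00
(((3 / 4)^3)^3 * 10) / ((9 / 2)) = 10935 / 65536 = 0.17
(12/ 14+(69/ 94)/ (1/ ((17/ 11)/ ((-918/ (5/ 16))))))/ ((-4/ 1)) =-1785947/ 8338176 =-0.21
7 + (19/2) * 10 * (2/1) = 197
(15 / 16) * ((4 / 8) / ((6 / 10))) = 25 / 32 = 0.78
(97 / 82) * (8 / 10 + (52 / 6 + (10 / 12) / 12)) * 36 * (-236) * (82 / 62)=-19647059 / 155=-126755.22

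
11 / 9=1.22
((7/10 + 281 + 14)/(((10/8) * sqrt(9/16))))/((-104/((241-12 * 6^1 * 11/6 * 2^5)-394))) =4314263/325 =13274.66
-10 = -10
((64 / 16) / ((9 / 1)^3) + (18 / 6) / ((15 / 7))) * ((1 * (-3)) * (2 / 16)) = -5123 / 9720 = -0.53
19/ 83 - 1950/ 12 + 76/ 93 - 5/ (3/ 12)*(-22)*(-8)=-56834285/ 15438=-3681.45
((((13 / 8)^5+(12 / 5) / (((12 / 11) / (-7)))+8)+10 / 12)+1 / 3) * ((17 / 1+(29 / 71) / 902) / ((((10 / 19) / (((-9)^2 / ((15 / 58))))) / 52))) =2681683.26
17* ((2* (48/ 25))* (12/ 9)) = 2176/ 25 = 87.04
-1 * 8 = -8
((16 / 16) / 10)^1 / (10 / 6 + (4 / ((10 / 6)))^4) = 375 / 130666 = 0.00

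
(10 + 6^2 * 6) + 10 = 236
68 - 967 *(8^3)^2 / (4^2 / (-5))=79216708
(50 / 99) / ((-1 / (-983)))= 49150 / 99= 496.46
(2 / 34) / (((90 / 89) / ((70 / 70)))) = 89 / 1530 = 0.06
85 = 85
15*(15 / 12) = 75 / 4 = 18.75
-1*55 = -55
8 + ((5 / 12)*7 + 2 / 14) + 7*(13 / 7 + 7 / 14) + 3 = 2567 / 84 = 30.56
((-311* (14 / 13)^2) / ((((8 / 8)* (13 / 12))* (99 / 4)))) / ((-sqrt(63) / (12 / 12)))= 139328* sqrt(7) / 217503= 1.69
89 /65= 1.37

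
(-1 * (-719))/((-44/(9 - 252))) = 174717/44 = 3970.84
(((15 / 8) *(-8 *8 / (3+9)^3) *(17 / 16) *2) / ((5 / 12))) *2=-17 / 24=-0.71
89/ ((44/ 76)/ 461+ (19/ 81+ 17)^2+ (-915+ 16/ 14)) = -0.14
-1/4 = -0.25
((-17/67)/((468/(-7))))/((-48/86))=-5117/752544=-0.01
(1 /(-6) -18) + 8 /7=-715 /42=-17.02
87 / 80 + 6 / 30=103 / 80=1.29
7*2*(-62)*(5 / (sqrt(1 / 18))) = -18413.06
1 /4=0.25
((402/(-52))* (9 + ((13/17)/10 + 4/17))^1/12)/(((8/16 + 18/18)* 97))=-106061/2572440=-0.04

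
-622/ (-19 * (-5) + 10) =-622/ 105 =-5.92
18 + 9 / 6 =39 / 2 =19.50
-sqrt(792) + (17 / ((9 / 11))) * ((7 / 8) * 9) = 1309 / 8 - 6 * sqrt(22) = 135.48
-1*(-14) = 14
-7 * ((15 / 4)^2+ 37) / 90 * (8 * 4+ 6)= -108661 / 720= -150.92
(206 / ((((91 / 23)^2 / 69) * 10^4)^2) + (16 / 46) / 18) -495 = -351312925544591295679 / 709750846350000000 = -494.98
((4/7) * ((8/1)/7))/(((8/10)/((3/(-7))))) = -120/343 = -0.35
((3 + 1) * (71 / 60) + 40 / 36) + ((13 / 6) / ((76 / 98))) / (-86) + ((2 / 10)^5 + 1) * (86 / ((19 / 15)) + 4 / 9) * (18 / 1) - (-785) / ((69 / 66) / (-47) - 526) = 66772163309191 / 54074475000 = 1234.82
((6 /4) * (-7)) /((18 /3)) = -1.75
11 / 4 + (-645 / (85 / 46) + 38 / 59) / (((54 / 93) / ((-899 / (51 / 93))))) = 603825933929 / 613836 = 983692.61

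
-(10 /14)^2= -25 /49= -0.51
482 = 482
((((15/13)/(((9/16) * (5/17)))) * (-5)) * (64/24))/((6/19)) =-103360/351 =-294.47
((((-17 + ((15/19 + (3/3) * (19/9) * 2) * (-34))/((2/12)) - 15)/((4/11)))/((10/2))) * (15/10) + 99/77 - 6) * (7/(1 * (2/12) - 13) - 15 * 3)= 10595649/266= 39833.27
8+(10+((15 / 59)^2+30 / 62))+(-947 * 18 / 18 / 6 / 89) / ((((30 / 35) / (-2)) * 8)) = 26367693827 / 1382987376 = 19.07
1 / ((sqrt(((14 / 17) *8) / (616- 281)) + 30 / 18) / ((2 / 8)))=85425 / 565468- 9 *sqrt(39865) / 141367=0.14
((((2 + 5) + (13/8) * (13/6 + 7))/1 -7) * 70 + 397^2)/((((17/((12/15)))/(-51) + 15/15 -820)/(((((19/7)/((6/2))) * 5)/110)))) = -72345179/9085692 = -7.96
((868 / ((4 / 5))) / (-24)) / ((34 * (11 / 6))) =-1085 / 1496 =-0.73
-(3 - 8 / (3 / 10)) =71 / 3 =23.67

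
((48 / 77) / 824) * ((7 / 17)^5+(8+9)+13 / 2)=200300679 / 11260885867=0.02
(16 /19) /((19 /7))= 112 /361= 0.31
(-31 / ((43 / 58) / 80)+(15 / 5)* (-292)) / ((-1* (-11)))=-181508 / 473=-383.74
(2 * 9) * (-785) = -14130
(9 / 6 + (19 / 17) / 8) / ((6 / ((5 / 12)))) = 1115 / 9792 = 0.11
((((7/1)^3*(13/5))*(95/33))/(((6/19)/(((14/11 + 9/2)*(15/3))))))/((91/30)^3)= 171926250/20449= 8407.56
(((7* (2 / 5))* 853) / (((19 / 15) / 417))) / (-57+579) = 829969 / 551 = 1506.30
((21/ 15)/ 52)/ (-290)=-7/ 75400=-0.00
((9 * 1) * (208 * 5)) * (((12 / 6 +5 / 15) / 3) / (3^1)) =7280 / 3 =2426.67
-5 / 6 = -0.83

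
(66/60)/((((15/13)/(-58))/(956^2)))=-3790092592/75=-50534567.89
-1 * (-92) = 92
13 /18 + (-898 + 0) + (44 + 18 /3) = -847.28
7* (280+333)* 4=17164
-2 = -2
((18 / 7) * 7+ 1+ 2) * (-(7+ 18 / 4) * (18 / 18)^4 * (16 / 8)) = -483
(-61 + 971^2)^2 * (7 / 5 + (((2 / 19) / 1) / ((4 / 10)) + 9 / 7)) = 18347407639920 / 7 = 2621058234274.29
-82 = -82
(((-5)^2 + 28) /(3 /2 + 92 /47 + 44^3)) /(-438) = -2491 /1753668999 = -0.00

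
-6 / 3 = -2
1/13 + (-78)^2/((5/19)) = 1502753/65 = 23119.28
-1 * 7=-7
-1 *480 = -480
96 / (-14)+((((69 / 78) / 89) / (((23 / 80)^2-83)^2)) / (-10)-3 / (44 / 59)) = -1091838747565384787 / 100354022614641796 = -10.88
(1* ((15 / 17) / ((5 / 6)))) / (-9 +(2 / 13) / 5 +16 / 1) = 0.15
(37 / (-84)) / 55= -37 / 4620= -0.01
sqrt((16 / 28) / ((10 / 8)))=4*sqrt(35) / 35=0.68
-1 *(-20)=20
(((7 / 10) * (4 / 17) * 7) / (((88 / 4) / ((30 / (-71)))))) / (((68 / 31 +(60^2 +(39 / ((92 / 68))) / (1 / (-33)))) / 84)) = -17608248 / 25095056855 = -0.00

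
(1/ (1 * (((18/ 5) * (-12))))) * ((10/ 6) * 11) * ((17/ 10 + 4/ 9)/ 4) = -10615/ 46656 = -0.23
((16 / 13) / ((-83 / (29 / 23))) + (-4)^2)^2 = 157297905664 / 615883489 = 255.40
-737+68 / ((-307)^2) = -69461445 / 94249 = -737.00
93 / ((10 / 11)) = 102.30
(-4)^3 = -64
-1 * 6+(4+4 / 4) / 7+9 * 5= 278 / 7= 39.71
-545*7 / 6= -3815 / 6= -635.83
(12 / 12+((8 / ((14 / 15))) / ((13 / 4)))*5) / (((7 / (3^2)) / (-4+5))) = 11619 / 637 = 18.24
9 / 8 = 1.12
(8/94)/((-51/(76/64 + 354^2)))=-2005075/9588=-209.12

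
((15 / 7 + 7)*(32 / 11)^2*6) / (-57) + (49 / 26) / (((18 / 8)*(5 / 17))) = -49866182 / 9414405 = -5.30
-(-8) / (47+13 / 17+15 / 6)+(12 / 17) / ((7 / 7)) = 25132 / 29053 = 0.87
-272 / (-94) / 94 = 68 / 2209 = 0.03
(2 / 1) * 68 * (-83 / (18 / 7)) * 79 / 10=-34679.24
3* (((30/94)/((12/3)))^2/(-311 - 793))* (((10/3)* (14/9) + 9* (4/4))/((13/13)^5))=-9575/39019776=-0.00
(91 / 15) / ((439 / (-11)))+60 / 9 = 42899 / 6585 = 6.51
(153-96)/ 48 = 19/ 16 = 1.19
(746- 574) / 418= 86 / 209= 0.41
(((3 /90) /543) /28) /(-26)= -1 /11859120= -0.00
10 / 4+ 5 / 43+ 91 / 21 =1793 / 258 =6.95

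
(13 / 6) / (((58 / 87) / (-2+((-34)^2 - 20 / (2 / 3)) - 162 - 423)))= 7007 / 4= 1751.75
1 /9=0.11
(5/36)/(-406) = -5/14616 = -0.00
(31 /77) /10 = 31 /770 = 0.04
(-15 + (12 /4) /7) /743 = -102 /5201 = -0.02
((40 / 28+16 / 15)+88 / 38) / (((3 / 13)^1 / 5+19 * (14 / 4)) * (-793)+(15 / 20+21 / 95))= -38392 / 421105629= -0.00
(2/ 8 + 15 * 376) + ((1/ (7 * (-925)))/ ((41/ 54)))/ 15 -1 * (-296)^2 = -435250244697/ 5309500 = -81975.75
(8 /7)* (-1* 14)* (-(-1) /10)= -8 /5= -1.60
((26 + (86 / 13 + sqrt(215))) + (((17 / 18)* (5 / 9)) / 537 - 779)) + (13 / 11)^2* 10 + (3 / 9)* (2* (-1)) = -100316272445 / 136841562 + sqrt(215) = -718.42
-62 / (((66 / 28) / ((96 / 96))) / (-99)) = 2604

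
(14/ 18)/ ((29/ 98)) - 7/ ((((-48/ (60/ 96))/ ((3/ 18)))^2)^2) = 2147887374798949/ 817199132442624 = 2.63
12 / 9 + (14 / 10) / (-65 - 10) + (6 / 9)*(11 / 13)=3053 / 1625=1.88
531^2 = 281961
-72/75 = -24/25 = -0.96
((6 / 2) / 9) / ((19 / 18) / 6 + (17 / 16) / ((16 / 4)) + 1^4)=576 / 2491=0.23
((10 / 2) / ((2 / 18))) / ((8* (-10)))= -9 / 16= -0.56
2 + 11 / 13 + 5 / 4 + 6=525 / 52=10.10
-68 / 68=-1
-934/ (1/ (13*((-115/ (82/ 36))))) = 25133940/ 41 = 613022.93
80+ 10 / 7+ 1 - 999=-6416 / 7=-916.57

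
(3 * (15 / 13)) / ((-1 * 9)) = -5 / 13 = -0.38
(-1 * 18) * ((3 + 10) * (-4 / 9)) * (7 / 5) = 728 / 5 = 145.60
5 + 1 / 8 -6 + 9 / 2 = 29 / 8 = 3.62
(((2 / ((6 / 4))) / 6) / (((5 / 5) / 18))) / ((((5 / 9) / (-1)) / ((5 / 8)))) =-9 / 2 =-4.50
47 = 47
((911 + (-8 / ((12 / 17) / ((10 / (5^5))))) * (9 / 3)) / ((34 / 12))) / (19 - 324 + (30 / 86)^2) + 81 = 79.95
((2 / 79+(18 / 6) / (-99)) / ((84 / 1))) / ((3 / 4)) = -13 / 164241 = -0.00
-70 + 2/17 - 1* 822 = -15162/17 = -891.88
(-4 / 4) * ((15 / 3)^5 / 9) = -3125 / 9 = -347.22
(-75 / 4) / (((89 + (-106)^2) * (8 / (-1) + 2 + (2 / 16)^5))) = 8192 / 29687657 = 0.00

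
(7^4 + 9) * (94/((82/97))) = 10987190/41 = 267980.24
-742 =-742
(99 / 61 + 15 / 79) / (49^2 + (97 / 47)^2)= 9648912 / 12802198771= 0.00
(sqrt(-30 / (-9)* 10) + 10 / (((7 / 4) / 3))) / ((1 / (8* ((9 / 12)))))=20* sqrt(3) + 720 / 7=137.50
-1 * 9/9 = -1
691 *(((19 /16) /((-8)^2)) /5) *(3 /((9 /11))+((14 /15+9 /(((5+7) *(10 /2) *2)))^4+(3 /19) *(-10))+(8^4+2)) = 11165013831348649 /1061683200000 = 10516.33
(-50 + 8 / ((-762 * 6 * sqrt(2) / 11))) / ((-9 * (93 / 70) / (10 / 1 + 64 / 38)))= 56980 * sqrt(2) / 6059043 + 259000 / 5301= 48.87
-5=-5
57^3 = 185193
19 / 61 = 0.31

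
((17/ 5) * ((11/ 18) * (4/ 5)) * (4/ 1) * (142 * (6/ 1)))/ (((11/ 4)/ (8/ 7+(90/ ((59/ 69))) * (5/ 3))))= 11266157312/ 30975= 363717.75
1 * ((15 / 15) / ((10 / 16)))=8 / 5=1.60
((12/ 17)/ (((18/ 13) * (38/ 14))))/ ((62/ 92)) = 8372/ 30039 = 0.28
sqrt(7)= 2.65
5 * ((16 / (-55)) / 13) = -16 / 143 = -0.11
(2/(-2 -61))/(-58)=1/1827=0.00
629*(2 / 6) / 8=629 / 24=26.21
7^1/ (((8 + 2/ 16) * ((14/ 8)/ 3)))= 96/ 65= 1.48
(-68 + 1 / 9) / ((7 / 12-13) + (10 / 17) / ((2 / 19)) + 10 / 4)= 41548 / 2649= 15.68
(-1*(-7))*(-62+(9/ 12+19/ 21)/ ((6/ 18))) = -1597/ 4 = -399.25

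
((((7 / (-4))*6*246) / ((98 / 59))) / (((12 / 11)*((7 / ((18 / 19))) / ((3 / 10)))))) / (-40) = 2155329 / 1489600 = 1.45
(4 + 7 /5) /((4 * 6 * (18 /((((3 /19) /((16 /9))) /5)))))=27 /121600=0.00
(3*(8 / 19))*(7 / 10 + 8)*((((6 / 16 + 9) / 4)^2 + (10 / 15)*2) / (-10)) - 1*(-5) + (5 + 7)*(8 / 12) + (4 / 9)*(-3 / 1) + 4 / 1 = 5956969 / 729600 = 8.16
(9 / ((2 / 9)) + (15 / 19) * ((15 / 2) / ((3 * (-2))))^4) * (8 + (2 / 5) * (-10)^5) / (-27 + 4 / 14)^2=-50549803017 / 21261152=-2377.57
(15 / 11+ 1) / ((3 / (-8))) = -6.30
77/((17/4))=308/17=18.12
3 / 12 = 1 / 4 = 0.25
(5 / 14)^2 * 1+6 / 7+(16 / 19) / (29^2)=3087083 / 3131884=0.99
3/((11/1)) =3/11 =0.27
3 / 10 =0.30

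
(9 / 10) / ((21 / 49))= 21 / 10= 2.10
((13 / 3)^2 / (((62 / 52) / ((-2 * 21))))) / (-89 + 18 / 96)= 140608 / 18879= 7.45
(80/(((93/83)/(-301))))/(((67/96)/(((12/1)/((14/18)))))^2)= -10230697820160/974113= -10502578.06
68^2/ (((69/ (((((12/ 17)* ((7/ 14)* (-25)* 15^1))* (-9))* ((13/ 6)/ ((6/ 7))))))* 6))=773500/ 23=33630.43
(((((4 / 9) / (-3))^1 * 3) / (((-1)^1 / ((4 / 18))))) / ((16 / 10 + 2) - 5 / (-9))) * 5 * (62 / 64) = 775 / 6732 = 0.12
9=9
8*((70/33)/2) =280/33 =8.48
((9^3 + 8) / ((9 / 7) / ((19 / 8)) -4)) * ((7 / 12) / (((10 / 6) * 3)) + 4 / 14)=-2366507 / 27600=-85.74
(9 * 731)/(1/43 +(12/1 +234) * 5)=282897/52891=5.35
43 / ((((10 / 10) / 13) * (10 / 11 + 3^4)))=6149 / 901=6.82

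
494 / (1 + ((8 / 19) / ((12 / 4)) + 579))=14079 / 16534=0.85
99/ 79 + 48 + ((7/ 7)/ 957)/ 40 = 148947559/ 3024120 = 49.25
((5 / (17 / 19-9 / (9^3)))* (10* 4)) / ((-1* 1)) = -153900 / 679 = -226.66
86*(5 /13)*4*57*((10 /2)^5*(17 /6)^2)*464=3423638500000 /39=87785602564.10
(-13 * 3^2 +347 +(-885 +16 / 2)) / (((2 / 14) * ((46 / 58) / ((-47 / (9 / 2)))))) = 12346054 / 207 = 59642.77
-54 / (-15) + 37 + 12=263 / 5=52.60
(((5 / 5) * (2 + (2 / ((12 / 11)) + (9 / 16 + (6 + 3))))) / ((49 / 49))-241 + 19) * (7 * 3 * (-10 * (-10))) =-1752275 / 4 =-438068.75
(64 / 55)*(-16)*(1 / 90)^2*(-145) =7424 / 22275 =0.33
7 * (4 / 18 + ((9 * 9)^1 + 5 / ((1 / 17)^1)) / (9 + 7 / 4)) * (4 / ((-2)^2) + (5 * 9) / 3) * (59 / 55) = 40057696 / 21285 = 1881.97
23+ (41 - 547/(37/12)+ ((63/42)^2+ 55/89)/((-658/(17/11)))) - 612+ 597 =-12242676937/95338936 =-128.41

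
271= 271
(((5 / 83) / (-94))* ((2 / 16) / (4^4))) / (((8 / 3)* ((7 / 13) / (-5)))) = 975 / 894795776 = 0.00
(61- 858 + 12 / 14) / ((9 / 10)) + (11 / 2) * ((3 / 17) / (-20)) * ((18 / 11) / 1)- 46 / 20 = -18999167 / 21420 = -886.98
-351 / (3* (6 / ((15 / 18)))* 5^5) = -13 / 2500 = -0.01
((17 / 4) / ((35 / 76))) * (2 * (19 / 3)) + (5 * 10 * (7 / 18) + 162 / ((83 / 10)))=4074901 / 26145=155.86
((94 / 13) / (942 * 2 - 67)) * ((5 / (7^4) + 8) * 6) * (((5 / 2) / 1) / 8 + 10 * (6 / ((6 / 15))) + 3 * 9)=7685526621 / 226856084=33.88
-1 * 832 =-832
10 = 10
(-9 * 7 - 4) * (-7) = 469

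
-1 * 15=-15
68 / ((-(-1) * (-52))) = -17 / 13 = -1.31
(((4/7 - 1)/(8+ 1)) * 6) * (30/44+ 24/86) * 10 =-9090/3311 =-2.75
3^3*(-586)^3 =-5433211512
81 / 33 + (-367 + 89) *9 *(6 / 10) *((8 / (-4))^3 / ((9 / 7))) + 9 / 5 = 513978 / 55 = 9345.05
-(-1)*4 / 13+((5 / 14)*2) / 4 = 0.49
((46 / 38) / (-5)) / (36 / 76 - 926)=23 / 87925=0.00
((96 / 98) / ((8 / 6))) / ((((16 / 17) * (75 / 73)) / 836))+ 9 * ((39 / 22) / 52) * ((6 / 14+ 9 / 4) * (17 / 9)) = 274563039 / 431200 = 636.74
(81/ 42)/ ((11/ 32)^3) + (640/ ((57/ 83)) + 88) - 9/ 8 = 4530165083/ 4248552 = 1066.28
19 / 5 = 3.80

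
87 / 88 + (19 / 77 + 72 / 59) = 89251 / 36344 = 2.46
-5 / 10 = -1 / 2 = -0.50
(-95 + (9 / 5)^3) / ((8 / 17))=-94741 / 500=-189.48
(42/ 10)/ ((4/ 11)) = 231/ 20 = 11.55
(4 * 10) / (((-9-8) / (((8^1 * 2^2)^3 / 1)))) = -1310720 / 17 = -77101.18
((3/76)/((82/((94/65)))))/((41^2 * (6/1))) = 0.00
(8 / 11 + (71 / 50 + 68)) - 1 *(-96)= 91381 / 550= 166.15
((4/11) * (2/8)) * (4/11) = 4/121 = 0.03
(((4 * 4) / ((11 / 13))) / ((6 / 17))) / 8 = 6.70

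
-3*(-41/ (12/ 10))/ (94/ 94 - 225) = -0.46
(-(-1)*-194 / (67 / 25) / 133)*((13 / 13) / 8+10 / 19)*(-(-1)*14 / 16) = -240075 / 773984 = -0.31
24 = 24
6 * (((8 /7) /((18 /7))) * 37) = 296 /3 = 98.67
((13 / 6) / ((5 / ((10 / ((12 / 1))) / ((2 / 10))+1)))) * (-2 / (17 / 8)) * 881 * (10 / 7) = -2840344 / 1071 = -2652.05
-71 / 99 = -0.72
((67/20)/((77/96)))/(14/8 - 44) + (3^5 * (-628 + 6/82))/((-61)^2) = -408030189627/9926381465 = -41.11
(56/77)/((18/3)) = 4/33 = 0.12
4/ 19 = 0.21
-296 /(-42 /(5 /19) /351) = 86580 /133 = 650.98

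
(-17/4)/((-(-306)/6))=-1/12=-0.08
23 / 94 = 0.24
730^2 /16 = 133225 /4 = 33306.25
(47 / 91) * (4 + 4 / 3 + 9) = 2021 / 273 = 7.40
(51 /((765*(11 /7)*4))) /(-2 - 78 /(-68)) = -119 /9570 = -0.01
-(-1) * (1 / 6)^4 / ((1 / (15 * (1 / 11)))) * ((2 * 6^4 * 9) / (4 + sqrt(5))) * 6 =6480 / 121 - 1620 * sqrt(5) / 121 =23.62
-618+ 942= 324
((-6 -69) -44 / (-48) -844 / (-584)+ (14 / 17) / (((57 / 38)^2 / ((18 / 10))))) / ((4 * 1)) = -5359579 / 297840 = -17.99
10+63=73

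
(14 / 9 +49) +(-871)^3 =-660776260.44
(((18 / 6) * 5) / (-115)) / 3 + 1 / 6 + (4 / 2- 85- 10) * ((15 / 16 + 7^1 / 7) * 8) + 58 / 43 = -4272563 / 2967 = -1440.03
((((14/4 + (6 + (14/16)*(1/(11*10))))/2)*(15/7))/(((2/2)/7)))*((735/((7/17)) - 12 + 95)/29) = 11722167/2552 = 4593.33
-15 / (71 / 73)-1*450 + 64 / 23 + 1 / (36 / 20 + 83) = -320320019 / 692392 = -462.63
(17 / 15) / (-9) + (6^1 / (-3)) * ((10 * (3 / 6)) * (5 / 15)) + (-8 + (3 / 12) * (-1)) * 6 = -52.96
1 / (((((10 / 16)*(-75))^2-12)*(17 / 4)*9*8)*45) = 32 / 962915445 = 0.00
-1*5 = -5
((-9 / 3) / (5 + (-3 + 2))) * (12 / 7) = -9 / 7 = -1.29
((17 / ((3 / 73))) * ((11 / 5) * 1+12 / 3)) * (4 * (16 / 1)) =164142.93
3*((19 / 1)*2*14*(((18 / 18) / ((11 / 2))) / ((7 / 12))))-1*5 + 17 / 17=5428 / 11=493.45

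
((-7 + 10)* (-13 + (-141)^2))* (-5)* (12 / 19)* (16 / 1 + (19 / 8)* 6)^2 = -3272483115 / 19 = -172235953.42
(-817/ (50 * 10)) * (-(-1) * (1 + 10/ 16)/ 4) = -10621/ 16000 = -0.66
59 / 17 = 3.47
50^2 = 2500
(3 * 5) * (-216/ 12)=-270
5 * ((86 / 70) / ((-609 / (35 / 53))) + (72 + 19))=14685820 / 32277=454.99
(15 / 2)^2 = 225 / 4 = 56.25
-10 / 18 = -5 / 9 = -0.56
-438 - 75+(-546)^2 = 297603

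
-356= -356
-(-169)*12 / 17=2028 / 17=119.29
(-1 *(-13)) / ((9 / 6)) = 26 / 3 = 8.67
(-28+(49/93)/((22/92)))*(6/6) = -26390/1023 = -25.80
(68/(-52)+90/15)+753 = 9850/13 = 757.69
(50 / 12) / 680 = 0.01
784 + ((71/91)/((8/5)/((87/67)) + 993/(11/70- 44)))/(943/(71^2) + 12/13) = 422779214068109/539281774206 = 783.97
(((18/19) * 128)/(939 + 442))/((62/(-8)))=-9216/813409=-0.01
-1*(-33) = 33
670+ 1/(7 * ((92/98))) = 30827/46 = 670.15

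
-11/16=-0.69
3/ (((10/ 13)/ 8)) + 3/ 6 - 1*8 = 237/ 10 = 23.70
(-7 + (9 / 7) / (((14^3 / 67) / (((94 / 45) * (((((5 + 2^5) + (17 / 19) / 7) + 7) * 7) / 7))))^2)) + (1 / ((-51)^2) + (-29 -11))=-613622555320375471 / 15156185272930800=-40.49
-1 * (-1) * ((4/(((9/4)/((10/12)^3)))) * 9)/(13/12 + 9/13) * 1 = 13000/2493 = 5.21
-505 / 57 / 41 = -505 / 2337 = -0.22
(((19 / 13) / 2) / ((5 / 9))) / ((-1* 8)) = -171 / 1040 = -0.16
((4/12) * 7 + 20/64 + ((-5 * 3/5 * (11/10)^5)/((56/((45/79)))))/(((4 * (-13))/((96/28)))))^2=1023631418325072794449/145866489350400000000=7.02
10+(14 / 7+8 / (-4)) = 10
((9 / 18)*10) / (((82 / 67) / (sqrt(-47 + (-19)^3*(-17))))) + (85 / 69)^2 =1396.27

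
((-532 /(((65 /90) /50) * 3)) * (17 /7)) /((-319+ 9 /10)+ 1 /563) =2182188000 /23281609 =93.73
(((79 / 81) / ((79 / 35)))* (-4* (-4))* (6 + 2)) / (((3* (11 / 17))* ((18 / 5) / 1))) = 190400 / 24057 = 7.91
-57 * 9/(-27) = 19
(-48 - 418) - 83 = -549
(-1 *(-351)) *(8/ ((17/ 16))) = 44928/ 17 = 2642.82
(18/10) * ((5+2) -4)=27/5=5.40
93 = 93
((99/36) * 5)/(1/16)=220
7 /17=0.41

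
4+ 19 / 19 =5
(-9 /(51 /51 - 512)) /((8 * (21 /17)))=51 /28616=0.00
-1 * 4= -4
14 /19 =0.74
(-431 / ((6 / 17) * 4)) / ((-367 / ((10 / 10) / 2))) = 7327 / 17616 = 0.42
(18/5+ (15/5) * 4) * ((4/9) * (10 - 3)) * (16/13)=896/15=59.73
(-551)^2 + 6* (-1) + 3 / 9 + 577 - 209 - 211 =911257 / 3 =303752.33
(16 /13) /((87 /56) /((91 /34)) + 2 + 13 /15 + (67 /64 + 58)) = 752640 /38216329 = 0.02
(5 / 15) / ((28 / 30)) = 5 / 14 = 0.36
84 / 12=7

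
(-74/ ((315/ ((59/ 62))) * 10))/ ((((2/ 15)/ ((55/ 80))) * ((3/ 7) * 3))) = -24013/ 267840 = -0.09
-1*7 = -7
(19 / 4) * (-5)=-95 / 4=-23.75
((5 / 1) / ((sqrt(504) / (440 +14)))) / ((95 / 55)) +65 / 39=5 / 3 +12485 * sqrt(14) / 798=60.21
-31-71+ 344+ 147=389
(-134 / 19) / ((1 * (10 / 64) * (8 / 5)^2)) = -335 / 19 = -17.63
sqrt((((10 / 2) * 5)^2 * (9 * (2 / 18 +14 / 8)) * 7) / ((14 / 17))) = 25 * sqrt(2278) / 4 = 298.30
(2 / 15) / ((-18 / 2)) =-2 / 135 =-0.01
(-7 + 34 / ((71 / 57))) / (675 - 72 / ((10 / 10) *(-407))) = 586487 / 19510587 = 0.03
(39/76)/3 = 13/76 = 0.17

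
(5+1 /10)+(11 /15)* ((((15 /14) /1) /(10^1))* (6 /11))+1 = 43 /7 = 6.14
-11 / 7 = -1.57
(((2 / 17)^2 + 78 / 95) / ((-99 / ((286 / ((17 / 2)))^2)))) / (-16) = 42611998 / 71410455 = 0.60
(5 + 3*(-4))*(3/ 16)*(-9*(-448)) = -5292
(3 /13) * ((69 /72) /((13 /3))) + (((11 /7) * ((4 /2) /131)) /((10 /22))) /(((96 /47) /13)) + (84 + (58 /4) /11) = 35064436339 /409128720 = 85.71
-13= -13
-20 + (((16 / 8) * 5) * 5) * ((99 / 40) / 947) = -75265 / 3788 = -19.87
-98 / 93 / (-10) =49 / 465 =0.11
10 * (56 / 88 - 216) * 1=-23690 / 11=-2153.64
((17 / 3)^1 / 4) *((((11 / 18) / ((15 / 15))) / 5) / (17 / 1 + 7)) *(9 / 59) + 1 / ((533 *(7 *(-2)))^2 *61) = 158789600407 / 144286212208320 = 0.00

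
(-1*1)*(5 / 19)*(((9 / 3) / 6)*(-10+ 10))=0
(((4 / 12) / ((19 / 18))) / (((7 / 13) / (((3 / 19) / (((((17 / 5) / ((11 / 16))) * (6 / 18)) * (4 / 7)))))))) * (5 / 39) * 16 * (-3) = -7425 / 12274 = -0.60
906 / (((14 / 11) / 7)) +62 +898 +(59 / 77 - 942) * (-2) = 602561 / 77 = 7825.47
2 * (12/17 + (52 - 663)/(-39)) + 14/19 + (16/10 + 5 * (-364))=-8647928/4845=-1784.92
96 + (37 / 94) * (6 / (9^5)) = 88809733 / 925101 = 96.00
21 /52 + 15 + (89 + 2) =5533 /52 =106.40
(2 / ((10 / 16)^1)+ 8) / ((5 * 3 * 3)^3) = 56 / 455625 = 0.00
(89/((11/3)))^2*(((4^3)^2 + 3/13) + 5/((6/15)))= 7615590003/3146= 2420721.55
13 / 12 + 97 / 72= 175 / 72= 2.43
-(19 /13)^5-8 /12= -8170883 /1113879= -7.34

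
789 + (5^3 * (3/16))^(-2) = 110953381/140625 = 789.00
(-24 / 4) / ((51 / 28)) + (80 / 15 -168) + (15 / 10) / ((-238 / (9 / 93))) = -7346779 / 44268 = -165.96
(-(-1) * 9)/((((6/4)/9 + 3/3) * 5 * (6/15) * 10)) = 27/70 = 0.39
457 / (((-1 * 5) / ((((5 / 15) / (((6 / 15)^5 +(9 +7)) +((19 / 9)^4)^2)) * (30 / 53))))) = -122952196856250 / 2927049446554441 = -0.04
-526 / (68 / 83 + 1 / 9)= -392922 / 695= -565.36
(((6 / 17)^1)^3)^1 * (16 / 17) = 3456 / 83521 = 0.04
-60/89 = -0.67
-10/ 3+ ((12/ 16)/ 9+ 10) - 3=15/ 4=3.75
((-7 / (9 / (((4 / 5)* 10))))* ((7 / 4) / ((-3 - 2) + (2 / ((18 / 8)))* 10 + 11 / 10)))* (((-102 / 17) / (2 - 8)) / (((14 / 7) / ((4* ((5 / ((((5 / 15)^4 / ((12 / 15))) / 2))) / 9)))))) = -141120 / 449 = -314.30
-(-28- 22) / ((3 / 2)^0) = 50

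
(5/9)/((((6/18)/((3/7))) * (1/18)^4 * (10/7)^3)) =642978/25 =25719.12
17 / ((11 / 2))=34 / 11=3.09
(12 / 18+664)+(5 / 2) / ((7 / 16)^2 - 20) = 10109654 / 15213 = 664.54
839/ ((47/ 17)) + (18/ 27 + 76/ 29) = 1254323/ 4089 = 306.76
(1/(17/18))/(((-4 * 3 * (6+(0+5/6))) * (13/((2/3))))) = -0.00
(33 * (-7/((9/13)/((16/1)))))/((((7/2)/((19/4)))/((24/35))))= -4968.23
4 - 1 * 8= -4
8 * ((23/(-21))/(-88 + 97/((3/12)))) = -46/1575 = -0.03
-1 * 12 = -12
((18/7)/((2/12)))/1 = 108/7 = 15.43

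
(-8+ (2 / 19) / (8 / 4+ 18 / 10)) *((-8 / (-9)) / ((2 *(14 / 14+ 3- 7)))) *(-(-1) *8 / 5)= 92096 / 48735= 1.89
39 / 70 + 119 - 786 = -46651 / 70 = -666.44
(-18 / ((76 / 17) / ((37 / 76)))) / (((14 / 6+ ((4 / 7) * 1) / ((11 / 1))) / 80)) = -13076910 / 198911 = -65.74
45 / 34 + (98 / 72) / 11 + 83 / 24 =66049 / 13464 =4.91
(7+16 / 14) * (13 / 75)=1.41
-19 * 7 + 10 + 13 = -110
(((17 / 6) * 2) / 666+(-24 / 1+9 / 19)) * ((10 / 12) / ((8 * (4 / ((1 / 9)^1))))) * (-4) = 0.27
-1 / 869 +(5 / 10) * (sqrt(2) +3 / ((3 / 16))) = sqrt(2) / 2 +6951 / 869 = 8.71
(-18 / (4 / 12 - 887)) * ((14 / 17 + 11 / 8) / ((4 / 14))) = 8073 / 51680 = 0.16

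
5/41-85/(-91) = 3940/3731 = 1.06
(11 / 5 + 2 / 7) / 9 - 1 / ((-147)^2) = 29836 / 108045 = 0.28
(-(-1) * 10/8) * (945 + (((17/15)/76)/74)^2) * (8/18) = 6725196072289/12809897280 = 525.00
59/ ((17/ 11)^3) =78529/ 4913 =15.98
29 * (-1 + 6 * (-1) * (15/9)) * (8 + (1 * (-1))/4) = -9889/4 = -2472.25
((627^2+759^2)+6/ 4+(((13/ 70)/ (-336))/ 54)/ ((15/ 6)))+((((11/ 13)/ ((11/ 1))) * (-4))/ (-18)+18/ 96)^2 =4160699539366049/ 4292870400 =969211.54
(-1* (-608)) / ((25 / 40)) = 4864 / 5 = 972.80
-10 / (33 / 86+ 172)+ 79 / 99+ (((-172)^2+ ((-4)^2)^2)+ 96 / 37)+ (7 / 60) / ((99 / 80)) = 972370088197 / 32582385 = 29843.43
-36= -36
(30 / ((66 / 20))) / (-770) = -10 / 847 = -0.01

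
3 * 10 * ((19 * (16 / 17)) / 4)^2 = 173280 / 289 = 599.58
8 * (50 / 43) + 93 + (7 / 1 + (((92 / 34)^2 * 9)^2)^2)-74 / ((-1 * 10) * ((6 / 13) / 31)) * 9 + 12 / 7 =396008732432680177673 / 20997029897410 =18860226.15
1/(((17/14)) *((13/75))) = 1050/221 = 4.75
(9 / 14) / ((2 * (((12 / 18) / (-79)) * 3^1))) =-711 / 56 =-12.70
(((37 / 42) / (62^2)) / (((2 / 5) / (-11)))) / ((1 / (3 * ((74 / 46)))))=-75295 / 2475536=-0.03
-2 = -2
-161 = -161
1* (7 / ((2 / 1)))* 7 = 49 / 2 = 24.50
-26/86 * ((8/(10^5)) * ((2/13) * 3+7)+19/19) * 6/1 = -487791/268750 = -1.82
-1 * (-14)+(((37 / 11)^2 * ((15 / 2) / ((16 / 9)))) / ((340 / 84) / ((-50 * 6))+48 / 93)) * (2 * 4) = 1837976777 / 2375593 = 773.69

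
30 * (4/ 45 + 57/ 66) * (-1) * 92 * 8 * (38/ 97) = -26373824/ 3201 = -8239.25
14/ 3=4.67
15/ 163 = 0.09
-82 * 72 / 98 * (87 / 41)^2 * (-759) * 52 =21508797024 / 2009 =10706220.52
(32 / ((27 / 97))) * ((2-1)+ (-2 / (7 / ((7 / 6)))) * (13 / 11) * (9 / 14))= 178480 / 2079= 85.85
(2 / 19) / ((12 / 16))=8 / 57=0.14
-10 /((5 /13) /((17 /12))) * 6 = -221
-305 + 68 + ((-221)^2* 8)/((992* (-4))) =-166393/496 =-335.47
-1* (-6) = 6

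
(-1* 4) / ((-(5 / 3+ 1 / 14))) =168 / 73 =2.30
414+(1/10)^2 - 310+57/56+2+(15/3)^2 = 184839/1400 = 132.03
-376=-376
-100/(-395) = 0.25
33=33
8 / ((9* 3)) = 0.30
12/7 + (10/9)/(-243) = 26174/15309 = 1.71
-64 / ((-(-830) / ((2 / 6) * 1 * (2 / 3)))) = -0.02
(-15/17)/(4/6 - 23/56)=-2520/731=-3.45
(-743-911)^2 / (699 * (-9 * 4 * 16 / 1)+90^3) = 683929 / 81594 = 8.38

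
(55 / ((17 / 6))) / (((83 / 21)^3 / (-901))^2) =1351544560117290 / 326940373369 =4133.92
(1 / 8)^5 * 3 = 3 / 32768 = 0.00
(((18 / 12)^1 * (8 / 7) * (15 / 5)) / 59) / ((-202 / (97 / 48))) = -291 / 333704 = -0.00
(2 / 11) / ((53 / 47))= 94 / 583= 0.16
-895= -895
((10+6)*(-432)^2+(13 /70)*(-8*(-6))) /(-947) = -104509752 /33145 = -3153.11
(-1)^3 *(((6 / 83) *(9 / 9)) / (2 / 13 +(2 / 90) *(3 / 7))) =-8190 / 18509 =-0.44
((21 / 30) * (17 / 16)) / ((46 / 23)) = 119 / 320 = 0.37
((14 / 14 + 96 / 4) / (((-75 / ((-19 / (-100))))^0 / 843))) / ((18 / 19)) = 22245.83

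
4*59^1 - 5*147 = -499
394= 394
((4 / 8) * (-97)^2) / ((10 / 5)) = 9409 / 4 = 2352.25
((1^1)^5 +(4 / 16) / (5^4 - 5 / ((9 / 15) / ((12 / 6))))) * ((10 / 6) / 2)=7303 / 8760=0.83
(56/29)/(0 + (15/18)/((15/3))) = 336/29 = 11.59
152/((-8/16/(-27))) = 8208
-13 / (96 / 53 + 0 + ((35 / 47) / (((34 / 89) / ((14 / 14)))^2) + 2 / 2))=-37434748 / 22788923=-1.64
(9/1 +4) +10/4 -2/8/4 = 247/16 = 15.44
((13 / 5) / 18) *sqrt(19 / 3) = 0.36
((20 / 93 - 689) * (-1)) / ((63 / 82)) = 750382 / 837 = 896.51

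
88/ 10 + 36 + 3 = 239/ 5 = 47.80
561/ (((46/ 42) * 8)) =11781/ 184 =64.03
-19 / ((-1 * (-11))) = -19 / 11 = -1.73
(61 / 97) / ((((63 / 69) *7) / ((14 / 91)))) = 2806 / 185367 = 0.02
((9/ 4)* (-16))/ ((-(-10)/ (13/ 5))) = -234/ 25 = -9.36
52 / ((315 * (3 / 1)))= 52 / 945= 0.06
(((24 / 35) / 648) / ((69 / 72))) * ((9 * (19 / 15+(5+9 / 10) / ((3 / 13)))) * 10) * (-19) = -152 / 3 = -50.67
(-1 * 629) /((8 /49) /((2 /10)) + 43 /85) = -2619785 /5507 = -475.72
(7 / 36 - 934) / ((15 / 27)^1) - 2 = -1682.85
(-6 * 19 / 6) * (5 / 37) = -95 / 37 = -2.57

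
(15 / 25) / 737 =3 / 3685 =0.00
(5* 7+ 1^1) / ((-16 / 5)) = -45 / 4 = -11.25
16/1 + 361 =377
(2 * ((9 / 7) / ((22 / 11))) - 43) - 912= -6676 / 7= -953.71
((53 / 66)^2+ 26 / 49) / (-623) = -0.00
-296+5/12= -3547/12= -295.58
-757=-757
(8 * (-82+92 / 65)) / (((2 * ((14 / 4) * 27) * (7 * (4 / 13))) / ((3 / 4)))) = -291 / 245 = -1.19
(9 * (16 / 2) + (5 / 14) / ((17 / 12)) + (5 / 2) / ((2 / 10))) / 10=20171 / 2380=8.48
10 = 10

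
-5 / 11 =-0.45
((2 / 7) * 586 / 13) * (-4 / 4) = -12.88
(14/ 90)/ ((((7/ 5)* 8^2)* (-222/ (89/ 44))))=-89/ 5626368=-0.00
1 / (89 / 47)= 47 / 89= 0.53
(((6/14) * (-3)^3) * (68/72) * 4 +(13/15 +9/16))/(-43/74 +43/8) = -2628443/297990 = -8.82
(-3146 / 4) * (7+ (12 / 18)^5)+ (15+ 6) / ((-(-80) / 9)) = -108994433 / 19440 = -5606.71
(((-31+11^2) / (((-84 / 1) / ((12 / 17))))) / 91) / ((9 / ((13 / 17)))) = -10 / 14161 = -0.00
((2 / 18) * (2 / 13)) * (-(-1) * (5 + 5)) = 20 / 117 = 0.17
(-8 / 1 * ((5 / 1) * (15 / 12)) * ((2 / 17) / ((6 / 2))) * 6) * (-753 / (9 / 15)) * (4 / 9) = 1004000 / 153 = 6562.09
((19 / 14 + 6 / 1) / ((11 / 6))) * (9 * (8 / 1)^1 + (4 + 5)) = 25029 / 77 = 325.05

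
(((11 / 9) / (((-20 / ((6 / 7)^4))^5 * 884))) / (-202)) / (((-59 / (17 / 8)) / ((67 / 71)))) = -4568462406288 / 1371468725070858533075490625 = -0.00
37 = 37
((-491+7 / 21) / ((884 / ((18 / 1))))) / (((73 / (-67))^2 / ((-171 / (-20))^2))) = -18114273162 / 29442725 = -615.24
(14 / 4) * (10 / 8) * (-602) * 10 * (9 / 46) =-474075 / 92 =-5152.99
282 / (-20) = -14.10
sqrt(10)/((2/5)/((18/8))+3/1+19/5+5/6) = 90 * sqrt(10)/703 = 0.40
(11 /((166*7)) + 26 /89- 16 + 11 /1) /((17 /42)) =-1457697 /125579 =-11.61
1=1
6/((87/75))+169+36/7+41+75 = 59949/203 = 295.32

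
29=29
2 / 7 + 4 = 30 / 7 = 4.29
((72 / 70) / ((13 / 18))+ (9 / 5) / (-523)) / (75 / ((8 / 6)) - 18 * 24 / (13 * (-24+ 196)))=1292236 / 50986747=0.03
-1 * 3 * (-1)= 3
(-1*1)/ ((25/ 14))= -14/ 25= -0.56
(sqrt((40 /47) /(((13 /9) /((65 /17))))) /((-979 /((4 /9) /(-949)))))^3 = 128000 * sqrt(1598) /13823054982735080196797397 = 0.00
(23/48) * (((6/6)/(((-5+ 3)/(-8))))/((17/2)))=23/102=0.23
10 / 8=1.25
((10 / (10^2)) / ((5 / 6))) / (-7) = -3 / 175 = -0.02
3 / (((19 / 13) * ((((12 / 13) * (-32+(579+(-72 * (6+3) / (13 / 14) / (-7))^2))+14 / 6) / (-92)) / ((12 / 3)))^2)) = 229436689487616 / 77361400789033171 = 0.00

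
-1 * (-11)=11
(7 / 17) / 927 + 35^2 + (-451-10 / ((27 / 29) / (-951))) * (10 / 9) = 1712364248 / 141831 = 12073.27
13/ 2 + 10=33/ 2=16.50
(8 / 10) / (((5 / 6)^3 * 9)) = 0.15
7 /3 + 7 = 28 /3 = 9.33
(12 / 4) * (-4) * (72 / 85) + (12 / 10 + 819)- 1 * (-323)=96308 / 85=1133.04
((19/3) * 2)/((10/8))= 152/15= 10.13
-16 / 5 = -3.20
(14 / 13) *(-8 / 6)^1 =-56 / 39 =-1.44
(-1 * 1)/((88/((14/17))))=-7/748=-0.01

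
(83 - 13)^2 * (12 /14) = 4200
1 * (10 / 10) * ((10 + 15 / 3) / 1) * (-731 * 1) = -10965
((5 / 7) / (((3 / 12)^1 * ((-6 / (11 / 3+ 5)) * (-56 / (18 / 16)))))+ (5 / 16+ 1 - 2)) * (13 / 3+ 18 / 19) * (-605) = 2055185 / 1064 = 1931.56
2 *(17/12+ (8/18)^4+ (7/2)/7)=51325/13122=3.91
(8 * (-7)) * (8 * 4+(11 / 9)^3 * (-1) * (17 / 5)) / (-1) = 5264728 / 3645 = 1444.37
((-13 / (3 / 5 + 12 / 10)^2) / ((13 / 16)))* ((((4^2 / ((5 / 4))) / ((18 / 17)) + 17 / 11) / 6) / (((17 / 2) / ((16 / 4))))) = -127040 / 24057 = -5.28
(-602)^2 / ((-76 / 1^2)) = -90601 / 19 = -4768.47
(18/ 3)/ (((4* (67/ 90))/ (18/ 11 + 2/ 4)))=6345/ 1474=4.30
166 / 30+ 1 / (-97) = 8036 / 1455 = 5.52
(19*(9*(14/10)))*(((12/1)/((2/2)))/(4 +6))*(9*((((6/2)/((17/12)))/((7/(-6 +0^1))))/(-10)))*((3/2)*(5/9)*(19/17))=437.10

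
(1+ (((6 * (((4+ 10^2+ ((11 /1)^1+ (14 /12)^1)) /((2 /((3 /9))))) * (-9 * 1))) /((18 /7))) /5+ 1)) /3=-4759 /180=-26.44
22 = 22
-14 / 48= -0.29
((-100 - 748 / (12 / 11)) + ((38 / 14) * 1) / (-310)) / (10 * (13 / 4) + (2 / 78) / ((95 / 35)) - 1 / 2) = -1263342509 / 51470230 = -24.55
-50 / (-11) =50 / 11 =4.55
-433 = -433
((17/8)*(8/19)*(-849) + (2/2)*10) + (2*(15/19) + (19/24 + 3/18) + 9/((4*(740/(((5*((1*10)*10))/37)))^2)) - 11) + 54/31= -20038129078567/26493139896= -756.35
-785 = -785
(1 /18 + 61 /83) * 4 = 2362 /747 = 3.16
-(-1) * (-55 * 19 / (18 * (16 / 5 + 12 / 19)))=-99275 / 6552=-15.15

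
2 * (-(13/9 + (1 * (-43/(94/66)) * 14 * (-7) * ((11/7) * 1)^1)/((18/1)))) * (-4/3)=878992/1269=692.67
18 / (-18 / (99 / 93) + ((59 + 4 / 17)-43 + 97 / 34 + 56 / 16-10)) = -1683 / 404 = -4.17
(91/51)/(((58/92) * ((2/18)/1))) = 12558/493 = 25.47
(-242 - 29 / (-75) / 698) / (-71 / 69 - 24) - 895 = -26680474817 / 30136150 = -885.33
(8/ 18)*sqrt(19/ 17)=4*sqrt(323)/ 153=0.47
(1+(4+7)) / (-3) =-4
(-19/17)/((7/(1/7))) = -0.02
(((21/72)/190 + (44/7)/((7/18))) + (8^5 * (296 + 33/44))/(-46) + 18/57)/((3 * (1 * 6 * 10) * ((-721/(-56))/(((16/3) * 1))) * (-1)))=2172539718302/4466216475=486.44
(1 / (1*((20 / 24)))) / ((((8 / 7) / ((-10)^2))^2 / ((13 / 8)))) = 238875 / 16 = 14929.69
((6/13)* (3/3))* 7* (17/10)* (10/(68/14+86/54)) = 134946/15847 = 8.52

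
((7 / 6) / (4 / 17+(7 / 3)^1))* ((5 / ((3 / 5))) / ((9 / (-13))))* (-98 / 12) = 1895075 / 42444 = 44.65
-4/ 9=-0.44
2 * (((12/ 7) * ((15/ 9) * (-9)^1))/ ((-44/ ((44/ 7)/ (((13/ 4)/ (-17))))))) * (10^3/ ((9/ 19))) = -81130.30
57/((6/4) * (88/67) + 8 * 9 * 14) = 1273/22556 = 0.06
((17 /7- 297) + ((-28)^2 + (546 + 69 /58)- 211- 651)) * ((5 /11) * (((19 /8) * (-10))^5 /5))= -49870181421875 /415744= -119954061.69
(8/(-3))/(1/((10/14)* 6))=-80/7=-11.43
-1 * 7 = -7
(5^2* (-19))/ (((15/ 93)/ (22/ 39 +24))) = -2821310/ 39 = -72341.28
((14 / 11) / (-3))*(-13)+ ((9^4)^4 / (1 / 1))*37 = 2262537650588098043 / 33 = 68561746987518122.52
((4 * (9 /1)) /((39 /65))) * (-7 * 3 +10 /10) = -1200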